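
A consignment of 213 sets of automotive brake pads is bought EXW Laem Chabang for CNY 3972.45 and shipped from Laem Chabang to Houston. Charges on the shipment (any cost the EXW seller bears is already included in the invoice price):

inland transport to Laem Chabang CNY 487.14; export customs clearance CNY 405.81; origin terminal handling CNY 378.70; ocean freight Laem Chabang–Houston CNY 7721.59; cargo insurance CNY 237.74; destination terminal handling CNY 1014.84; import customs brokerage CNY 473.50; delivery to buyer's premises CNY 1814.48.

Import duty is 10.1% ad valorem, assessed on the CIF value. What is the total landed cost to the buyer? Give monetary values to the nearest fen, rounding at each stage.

EXW: the seller makes goods available at their premises; the buyer bears all onward costs.
CIF value = EXW price + inland to port + export clearance + origin terminal + freight + insurance = 3972.45 + 487.14 + 405.81 + 378.70 + 7721.59 + 237.74 = 13203.43
Import duty = 13203.43 × 10.1% = 1333.55
Buyer bears: inland to port 487.14 + export clearance 405.81 + origin terminal 378.70 + freight 7721.59 + insurance 237.74 + destination terminal 1014.84 + brokerage 473.50 + delivery 1814.48 + duty 1333.55 = 13867.35
Landed cost = invoice 3972.45 + 13867.35 = 17839.80

Total landed cost: CNY 17839.80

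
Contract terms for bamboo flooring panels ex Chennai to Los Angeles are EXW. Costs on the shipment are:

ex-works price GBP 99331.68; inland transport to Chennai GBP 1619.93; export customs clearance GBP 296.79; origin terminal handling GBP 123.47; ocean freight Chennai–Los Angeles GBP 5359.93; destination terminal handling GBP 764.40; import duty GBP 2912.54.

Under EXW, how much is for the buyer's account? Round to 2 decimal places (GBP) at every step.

EXW: the seller makes goods available at their premises; the buyer bears all onward costs.
Seller's account: goods 99331.68 = 99331.68
Buyer's account: inland to port 1619.93 + export clearance 296.79 + origin terminal 123.47 + freight 5359.93 + destination terminal 764.40 + duty 2912.54 = 11077.06

Buyer's account: GBP 11077.06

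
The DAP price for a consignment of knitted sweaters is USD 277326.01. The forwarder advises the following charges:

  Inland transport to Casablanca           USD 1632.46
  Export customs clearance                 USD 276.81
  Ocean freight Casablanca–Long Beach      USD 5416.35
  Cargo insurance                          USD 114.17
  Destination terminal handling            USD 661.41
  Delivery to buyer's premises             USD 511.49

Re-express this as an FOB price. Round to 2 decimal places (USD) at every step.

Not relevant to the conversion: inland to port, export clearance — on the seller under both DAP and FOB; already in the DAP price and stays in the FOB price.
From DAP to FOB, the seller no longer bears: freight, insurance, destination terminal, delivery.
FOB price = 277326.01 − 5416.35 − 114.17 − 661.41 − 511.49 = 270622.59

FOB price: USD 270622.59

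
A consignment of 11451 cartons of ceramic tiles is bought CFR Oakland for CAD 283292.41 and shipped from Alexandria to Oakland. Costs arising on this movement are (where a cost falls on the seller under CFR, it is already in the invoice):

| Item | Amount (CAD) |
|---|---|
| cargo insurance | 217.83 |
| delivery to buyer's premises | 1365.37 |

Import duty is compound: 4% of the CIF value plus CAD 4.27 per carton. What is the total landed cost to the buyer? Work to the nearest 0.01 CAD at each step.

CFR: the seller pays costs through ocean freight to the destination port, but not insurance.
CIF value = CFR price + insurance = 283292.41 + 217.83 = 283510.24
Ad valorem component: 283510.24 × 4% = 11340.41
Specific component: 11451 × 4.27 = 48895.77
Import duty = 11340.41 + 48895.77 = 60236.18
Buyer bears: insurance 217.83 + delivery 1365.37 + duty 60236.18 = 61819.38
Landed cost = invoice 283292.41 + 61819.38 = 345111.79

Total landed cost: CAD 345111.79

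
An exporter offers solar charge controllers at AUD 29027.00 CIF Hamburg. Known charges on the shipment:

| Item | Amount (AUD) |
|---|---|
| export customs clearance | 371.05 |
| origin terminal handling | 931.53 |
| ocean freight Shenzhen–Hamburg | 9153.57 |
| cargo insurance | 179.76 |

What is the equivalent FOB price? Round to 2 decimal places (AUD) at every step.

Not relevant to the conversion: origin terminal, export clearance — on the seller under both CIF and FOB; already in the CIF price and stays in the FOB price.
From CIF to FOB, the seller no longer bears: freight, insurance.
FOB price = 29027.00 − 9153.57 − 179.76 = 19693.67

FOB price: AUD 19693.67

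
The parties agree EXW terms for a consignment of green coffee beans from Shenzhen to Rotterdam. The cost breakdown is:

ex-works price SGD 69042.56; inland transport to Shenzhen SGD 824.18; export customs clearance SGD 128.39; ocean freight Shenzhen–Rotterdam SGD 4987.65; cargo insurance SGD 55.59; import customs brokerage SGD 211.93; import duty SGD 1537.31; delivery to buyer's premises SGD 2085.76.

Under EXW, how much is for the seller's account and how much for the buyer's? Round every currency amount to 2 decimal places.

Seller: SGD 69042.56; buyer: SGD 9830.81

EXW: the seller makes goods available at their premises; the buyer bears all onward costs.
Seller's account: goods 69042.56 = 69042.56
Buyer's account: inland to port 824.18 + export clearance 128.39 + freight 4987.65 + insurance 55.59 + brokerage 211.93 + duty 1537.31 + delivery 2085.76 = 9830.81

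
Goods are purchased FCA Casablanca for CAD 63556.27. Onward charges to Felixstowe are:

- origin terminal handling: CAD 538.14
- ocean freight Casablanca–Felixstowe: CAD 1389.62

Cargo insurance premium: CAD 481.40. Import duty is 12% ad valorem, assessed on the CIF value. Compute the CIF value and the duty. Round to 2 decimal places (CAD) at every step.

CIF = FCA price + pre-shipment costs + freight + insurance
CIF = 63556.27 + 538.14 + 1389.62 + 481.40 = 65965.43
Import duty = 65965.43 × 12% = 7915.85

CIF value: CAD 65965.43; import duty: CAD 7915.85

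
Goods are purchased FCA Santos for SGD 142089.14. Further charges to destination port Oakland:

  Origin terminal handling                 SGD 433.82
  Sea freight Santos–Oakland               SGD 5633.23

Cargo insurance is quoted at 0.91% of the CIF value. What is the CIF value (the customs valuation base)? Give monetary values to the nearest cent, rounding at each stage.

CIF value: SGD 149516.79

Let C be the CIF value. C = FCA price + pre-shipment costs + freight + 0.91% × C
C − 0.91% × C = 142089.14 + 433.82 + 5633.23
0.9909 × C = 148156.19
C = 148156.19 / 0.9909 = 149516.79
Insurance premium = 0.91% × 149516.79 = 1360.60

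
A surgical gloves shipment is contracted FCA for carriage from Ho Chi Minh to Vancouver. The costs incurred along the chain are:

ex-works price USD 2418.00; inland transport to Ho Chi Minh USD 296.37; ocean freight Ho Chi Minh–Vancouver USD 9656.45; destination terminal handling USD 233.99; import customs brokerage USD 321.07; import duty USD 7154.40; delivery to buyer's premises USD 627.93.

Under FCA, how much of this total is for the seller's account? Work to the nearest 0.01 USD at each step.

FCA: the seller delivers export-cleared goods to the carrier; the buyer bears costs from that point.
Seller's account: goods 2418.00 + inland to port 296.37 = 2714.37
Buyer's account: freight 9656.45 + destination terminal 233.99 + brokerage 321.07 + duty 7154.40 + delivery 627.93 = 17993.84

Seller's account: USD 2714.37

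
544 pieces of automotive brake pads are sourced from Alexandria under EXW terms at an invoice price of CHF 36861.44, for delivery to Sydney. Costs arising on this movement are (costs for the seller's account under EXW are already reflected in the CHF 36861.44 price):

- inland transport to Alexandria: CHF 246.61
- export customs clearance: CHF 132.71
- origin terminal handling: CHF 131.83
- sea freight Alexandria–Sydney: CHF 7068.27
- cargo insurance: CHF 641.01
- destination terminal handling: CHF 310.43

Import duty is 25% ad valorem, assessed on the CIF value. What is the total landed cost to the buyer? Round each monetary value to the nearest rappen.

EXW: the seller makes goods available at their premises; the buyer bears all onward costs.
CIF value = EXW price + inland to port + export clearance + origin terminal + freight + insurance = 36861.44 + 246.61 + 132.71 + 131.83 + 7068.27 + 641.01 = 45081.87
Import duty = 45081.87 × 25% = 11270.47
Buyer bears: inland to port 246.61 + export clearance 132.71 + origin terminal 131.83 + freight 7068.27 + insurance 641.01 + destination terminal 310.43 + duty 11270.47 = 19801.33
Landed cost = invoice 36861.44 + 19801.33 = 56662.77

Total landed cost: CHF 56662.77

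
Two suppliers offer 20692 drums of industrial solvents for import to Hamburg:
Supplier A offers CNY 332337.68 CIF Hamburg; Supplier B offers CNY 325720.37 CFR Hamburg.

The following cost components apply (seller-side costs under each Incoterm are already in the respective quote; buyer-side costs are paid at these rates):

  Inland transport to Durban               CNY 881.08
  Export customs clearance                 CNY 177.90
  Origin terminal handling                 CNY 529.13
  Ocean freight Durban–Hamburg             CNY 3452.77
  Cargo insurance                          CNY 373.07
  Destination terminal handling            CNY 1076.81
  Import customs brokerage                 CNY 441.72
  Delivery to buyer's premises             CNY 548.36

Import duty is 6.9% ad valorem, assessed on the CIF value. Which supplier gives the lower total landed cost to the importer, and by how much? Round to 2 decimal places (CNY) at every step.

Supplier B is cheaper by CNY 6675.09

Supplier A (CIF):
The CIF price already equals the CIF value: 332337.68
Import duty = 332337.68 × 6.9% = 22931.30
Buyer bears (A): 1076.81 + 441.72 + 548.36 = 2066.89
Landed cost (A) = invoice 332337.68 + 2066.89 + duty 22931.30 = 357335.87
Supplier B (CFR):
CIF value = CFR price + insurance = 325720.37 + 373.07 = 326093.44
Import duty = 326093.44 × 6.9% = 22500.45
Buyer bears (B): 373.07 + 1076.81 + 441.72 + 548.36 = 2439.96
Landed cost (B) = invoice 325720.37 + 2439.96 + duty 22500.45 = 350660.78
Difference = |357335.87 − 350660.78| = 6675.09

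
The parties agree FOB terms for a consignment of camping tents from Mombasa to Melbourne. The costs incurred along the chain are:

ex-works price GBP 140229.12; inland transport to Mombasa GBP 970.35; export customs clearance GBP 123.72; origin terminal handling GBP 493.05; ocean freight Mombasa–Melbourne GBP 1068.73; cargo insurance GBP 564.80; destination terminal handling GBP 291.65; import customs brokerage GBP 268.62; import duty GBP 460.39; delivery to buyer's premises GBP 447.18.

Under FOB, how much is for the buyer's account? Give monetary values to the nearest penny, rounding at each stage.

FOB: the seller bears costs until goods are on board at the origin port; the buyer bears freight, insurance and all costs thereafter.
Seller's account: goods 140229.12 + inland to port 970.35 + export clearance 123.72 + origin terminal 493.05 = 141816.24
Buyer's account: freight 1068.73 + insurance 564.80 + destination terminal 291.65 + brokerage 268.62 + duty 460.39 + delivery 447.18 = 3101.37

Buyer's account: GBP 3101.37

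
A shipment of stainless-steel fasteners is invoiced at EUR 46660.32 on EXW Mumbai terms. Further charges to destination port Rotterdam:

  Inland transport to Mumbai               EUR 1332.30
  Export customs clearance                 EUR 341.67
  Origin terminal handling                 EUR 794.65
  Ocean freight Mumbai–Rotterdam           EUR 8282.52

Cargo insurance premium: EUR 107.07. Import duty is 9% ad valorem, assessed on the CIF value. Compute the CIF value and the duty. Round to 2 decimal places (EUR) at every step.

CIF = EXW price + pre-shipment costs + freight + insurance
CIF = 46660.32 + 1332.30 + 341.67 + 794.65 + 8282.52 + 107.07 = 57518.53
Import duty = 57518.53 × 9% = 5176.67

CIF value: EUR 57518.53; import duty: EUR 5176.67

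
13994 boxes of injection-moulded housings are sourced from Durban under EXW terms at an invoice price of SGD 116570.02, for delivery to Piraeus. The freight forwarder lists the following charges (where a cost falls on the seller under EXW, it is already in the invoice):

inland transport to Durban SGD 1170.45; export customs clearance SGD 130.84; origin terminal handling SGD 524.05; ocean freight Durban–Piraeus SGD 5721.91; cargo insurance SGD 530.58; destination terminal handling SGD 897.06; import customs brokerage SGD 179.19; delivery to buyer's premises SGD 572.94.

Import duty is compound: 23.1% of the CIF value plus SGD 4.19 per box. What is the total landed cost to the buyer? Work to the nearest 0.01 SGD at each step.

EXW: the seller makes goods available at their premises; the buyer bears all onward costs.
CIF value = EXW price + inland to port + export clearance + origin terminal + freight + insurance = 116570.02 + 1170.45 + 130.84 + 524.05 + 5721.91 + 530.58 = 124647.85
Ad valorem component: 124647.85 × 23.1% = 28793.65
Specific component: 13994 × 4.19 = 58634.86
Import duty = 28793.65 + 58634.86 = 87428.51
Buyer bears: inland to port 1170.45 + export clearance 130.84 + origin terminal 524.05 + freight 5721.91 + insurance 530.58 + destination terminal 897.06 + brokerage 179.19 + delivery 572.94 + duty 87428.51 = 97155.53
Landed cost = invoice 116570.02 + 97155.53 = 213725.55

Total landed cost: SGD 213725.55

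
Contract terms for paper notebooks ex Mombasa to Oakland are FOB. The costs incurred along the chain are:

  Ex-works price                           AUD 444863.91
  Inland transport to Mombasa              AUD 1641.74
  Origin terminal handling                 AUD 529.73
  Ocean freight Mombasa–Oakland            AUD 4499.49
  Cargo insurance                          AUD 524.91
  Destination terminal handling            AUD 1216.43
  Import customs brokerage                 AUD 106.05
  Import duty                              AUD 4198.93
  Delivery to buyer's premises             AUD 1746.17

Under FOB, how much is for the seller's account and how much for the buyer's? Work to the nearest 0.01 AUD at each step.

Seller: AUD 447035.38; buyer: AUD 12291.98

FOB: the seller bears costs until goods are on board at the origin port; the buyer bears freight, insurance and all costs thereafter.
Seller's account: goods 444863.91 + inland to port 1641.74 + origin terminal 529.73 = 447035.38
Buyer's account: freight 4499.49 + insurance 524.91 + destination terminal 1216.43 + brokerage 106.05 + duty 4198.93 + delivery 1746.17 = 12291.98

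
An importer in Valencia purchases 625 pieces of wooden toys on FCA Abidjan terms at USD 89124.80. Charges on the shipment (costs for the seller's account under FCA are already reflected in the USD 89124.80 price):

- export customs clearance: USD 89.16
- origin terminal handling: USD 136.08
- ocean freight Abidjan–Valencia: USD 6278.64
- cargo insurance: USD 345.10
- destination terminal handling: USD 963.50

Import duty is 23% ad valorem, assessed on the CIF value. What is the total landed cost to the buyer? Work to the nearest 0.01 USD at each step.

FCA: the seller delivers export-cleared goods to the carrier; the buyer bears costs from that point.
Already in the invoice (seller's account under FCA): export clearance — exclude.
CIF value = FCA price + origin terminal + freight + insurance = 89124.80 + 136.08 + 6278.64 + 345.10 = 95884.62
Import duty = 95884.62 × 23% = 22053.46
Buyer bears: origin terminal 136.08 + freight 6278.64 + insurance 345.10 + destination terminal 963.50 + duty 22053.46 = 29776.78
Landed cost = invoice 89124.80 + 29776.78 = 118901.58

Total landed cost: USD 118901.58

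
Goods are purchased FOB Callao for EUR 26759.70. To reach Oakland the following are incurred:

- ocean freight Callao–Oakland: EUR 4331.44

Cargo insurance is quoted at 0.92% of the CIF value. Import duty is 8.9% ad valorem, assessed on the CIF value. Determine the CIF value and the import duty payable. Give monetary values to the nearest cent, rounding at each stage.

Let C be the CIF value. C = FOB price + freight + 0.92% × C
C − 0.92% × C = 26759.70 + 4331.44
0.9908 × C = 31091.14
C = 31091.14 / 0.9908 = 31379.83
Insurance premium = 0.92% × 31379.83 = 288.69
Import duty = 31379.83 × 8.9% = 2792.80

CIF value: EUR 31379.83; import duty: EUR 2792.80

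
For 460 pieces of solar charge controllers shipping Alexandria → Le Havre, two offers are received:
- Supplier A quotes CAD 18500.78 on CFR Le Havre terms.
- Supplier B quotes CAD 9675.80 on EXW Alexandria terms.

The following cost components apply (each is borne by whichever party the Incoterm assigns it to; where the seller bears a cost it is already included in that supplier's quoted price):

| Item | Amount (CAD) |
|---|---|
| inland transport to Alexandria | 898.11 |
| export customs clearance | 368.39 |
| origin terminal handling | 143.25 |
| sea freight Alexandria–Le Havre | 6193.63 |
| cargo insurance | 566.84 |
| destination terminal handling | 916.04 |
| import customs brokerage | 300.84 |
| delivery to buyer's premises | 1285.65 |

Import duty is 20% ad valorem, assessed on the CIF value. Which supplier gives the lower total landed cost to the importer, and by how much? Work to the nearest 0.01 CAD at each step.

Supplier B is cheaper by CAD 1465.92

Supplier A (CFR):
CIF value = CFR price + insurance = 18500.78 + 566.84 = 19067.62
Import duty = 19067.62 × 20% = 3813.52
Buyer bears (A): 566.84 + 916.04 + 300.84 + 1285.65 = 3069.37
Landed cost (A) = invoice 18500.78 + 3069.37 + duty 3813.52 = 25383.67
Supplier B (EXW):
CIF value = EXW price + inland to port + export clearance + origin terminal + freight + insurance = 9675.80 + 898.11 + 368.39 + 143.25 + 6193.63 + 566.84 = 17846.02
Import duty = 17846.02 × 20% = 3569.20
Buyer bears (B): 898.11 + 368.39 + 143.25 + 6193.63 + 566.84 + 916.04 + 300.84 + 1285.65 = 10672.75
Landed cost (B) = invoice 9675.80 + 10672.75 + duty 3569.20 = 23917.75
Difference = |25383.67 − 23917.75| = 1465.92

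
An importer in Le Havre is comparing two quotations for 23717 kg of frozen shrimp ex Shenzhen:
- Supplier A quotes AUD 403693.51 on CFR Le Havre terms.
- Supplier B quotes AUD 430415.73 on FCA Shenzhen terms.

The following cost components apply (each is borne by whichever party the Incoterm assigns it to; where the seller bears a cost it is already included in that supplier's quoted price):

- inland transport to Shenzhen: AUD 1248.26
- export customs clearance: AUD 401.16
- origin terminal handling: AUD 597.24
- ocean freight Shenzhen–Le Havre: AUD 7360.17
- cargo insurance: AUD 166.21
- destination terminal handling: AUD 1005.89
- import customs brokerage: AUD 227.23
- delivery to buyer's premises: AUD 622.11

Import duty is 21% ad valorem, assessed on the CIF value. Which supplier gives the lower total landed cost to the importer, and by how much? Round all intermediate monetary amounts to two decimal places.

Supplier A is cheaper by AUD 41962.35

Supplier A (CFR):
CIF value = CFR price + insurance = 403693.51 + 166.21 = 403859.72
Import duty = 403859.72 × 21% = 84810.54
Buyer bears (A): 166.21 + 1005.89 + 227.23 + 622.11 = 2021.44
Landed cost (A) = invoice 403693.51 + 2021.44 + duty 84810.54 = 490525.49
Supplier B (FCA):
CIF value = FCA price + origin terminal + freight + insurance = 430415.73 + 597.24 + 7360.17 + 166.21 = 438539.35
Import duty = 438539.35 × 21% = 92093.26
Buyer bears (B): 597.24 + 7360.17 + 166.21 + 1005.89 + 227.23 + 622.11 = 9978.85
Landed cost (B) = invoice 430415.73 + 9978.85 + duty 92093.26 = 532487.84
Difference = |490525.49 − 532487.84| = 41962.35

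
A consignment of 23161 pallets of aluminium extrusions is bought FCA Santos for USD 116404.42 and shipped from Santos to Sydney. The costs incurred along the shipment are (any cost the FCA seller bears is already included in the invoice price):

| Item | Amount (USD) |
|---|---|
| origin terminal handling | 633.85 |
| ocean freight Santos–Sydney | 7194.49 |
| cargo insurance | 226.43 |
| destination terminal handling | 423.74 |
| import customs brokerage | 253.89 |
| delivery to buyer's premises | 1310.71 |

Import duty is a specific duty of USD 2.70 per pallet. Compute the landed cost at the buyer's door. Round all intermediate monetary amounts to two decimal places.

FCA: the seller delivers export-cleared goods to the carrier; the buyer bears costs from that point.
CIF value = FCA price + origin terminal + freight + insurance = 116404.42 + 633.85 + 7194.49 + 226.43 = 124459.19
Import duty = 23161 × 2.70 = 62534.70
Buyer bears: origin terminal 633.85 + freight 7194.49 + insurance 226.43 + destination terminal 423.74 + brokerage 253.89 + delivery 1310.71 + duty 62534.70 = 72577.81
Landed cost = invoice 116404.42 + 72577.81 = 188982.23

Total landed cost: USD 188982.23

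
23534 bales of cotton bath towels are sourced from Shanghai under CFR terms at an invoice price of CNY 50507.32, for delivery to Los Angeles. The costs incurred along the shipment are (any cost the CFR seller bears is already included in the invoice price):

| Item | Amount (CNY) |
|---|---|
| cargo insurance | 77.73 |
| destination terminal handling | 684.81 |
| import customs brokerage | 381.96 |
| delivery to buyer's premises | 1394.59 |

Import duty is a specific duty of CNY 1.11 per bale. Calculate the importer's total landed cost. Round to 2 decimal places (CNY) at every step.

CFR: the seller pays costs through ocean freight to the destination port, but not insurance.
CIF value = CFR price + insurance = 50507.32 + 77.73 = 50585.05
Import duty = 23534 × 1.11 = 26122.74
Buyer bears: insurance 77.73 + destination terminal 684.81 + brokerage 381.96 + delivery 1394.59 + duty 26122.74 = 28661.83
Landed cost = invoice 50507.32 + 28661.83 = 79169.15

Total landed cost: CNY 79169.15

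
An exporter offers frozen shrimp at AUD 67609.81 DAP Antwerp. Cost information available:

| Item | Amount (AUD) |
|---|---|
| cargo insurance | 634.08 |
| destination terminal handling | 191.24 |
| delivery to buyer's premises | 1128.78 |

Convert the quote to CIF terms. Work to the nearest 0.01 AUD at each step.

Not relevant to the conversion: insurance — on the seller under both DAP and CIF; already in the DAP price and stays in the CIF price.
From DAP to CIF, the seller no longer bears: destination terminal, delivery.
CIF price = 67609.81 − 191.24 − 1128.78 = 66289.79

CIF price: AUD 66289.79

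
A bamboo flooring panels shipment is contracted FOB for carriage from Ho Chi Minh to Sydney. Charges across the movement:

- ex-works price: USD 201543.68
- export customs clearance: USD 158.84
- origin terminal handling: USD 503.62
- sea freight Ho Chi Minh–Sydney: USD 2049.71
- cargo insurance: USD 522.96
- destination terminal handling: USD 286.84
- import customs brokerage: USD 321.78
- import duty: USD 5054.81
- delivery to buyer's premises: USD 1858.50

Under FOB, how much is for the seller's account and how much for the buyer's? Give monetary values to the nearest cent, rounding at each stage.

FOB: the seller bears costs until goods are on board at the origin port; the buyer bears freight, insurance and all costs thereafter.
Seller's account: goods 201543.68 + export clearance 158.84 + origin terminal 503.62 = 202206.14
Buyer's account: freight 2049.71 + insurance 522.96 + destination terminal 286.84 + brokerage 321.78 + duty 5054.81 + delivery 1858.50 = 10094.60

Seller: USD 202206.14; buyer: USD 10094.60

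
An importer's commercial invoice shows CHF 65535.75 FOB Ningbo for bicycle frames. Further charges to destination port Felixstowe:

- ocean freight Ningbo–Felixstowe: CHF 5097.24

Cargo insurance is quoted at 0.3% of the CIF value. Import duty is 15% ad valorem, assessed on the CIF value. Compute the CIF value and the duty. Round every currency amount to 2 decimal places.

CIF value: CHF 70845.53; import duty: CHF 10626.83

Let C be the CIF value. C = FOB price + freight + 0.3% × C
C − 0.3% × C = 65535.75 + 5097.24
0.997 × C = 70632.99
C = 70632.99 / 0.997 = 70845.53
Insurance premium = 0.3% × 70845.53 = 212.54
Import duty = 70845.53 × 15% = 10626.83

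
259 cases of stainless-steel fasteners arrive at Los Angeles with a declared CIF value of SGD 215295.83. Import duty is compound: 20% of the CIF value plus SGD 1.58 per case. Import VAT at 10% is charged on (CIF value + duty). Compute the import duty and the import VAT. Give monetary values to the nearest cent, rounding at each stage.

Ad valorem component: 215295.83 × 20% = 43059.17
Specific component: 259 × 1.58 = 409.22
Import duty = 43059.17 + 409.22 = 43468.39
VAT base = CIF + duty = 215295.83 + 43468.39 = 258764.22
Import VAT = 258764.22 × 10% = 25876.42

Import duty: SGD 43468.39; import VAT: SGD 25876.42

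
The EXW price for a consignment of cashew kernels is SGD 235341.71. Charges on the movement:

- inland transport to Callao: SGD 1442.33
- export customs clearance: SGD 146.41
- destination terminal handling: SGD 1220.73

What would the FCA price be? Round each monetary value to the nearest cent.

FCA price: SGD 236930.45

Not relevant to the conversion: destination terminal — on the buyer under both terms; not part of either seller's price.
From EXW to FCA, the seller additionally bears: inland to port, export clearance.
FCA price = 235341.71 + 1442.33 + 146.41 = 236930.45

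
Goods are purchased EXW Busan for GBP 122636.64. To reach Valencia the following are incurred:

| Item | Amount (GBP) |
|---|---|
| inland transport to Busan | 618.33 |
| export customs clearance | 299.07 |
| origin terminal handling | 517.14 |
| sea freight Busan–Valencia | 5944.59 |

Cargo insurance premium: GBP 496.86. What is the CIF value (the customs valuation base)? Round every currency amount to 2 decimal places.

CIF value: GBP 130512.63

CIF = EXW price + pre-shipment costs + freight + insurance
CIF = 122636.64 + 618.33 + 299.07 + 517.14 + 5944.59 + 496.86 = 130512.63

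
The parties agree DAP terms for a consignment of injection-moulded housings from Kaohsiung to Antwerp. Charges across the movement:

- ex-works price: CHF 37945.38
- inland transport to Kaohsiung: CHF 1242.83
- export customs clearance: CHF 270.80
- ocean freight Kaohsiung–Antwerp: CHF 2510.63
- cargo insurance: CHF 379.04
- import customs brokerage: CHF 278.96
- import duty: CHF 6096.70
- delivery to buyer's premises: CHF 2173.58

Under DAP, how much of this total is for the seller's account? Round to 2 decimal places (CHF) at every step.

DAP: the seller bears all costs to the named destination except import duty and clearance.
Seller's account: goods 37945.38 + inland to port 1242.83 + export clearance 270.80 + freight 2510.63 + insurance 379.04 + delivery 2173.58 = 44522.26
Buyer's account: brokerage 278.96 + duty 6096.70 = 6375.66

Seller's account: CHF 44522.26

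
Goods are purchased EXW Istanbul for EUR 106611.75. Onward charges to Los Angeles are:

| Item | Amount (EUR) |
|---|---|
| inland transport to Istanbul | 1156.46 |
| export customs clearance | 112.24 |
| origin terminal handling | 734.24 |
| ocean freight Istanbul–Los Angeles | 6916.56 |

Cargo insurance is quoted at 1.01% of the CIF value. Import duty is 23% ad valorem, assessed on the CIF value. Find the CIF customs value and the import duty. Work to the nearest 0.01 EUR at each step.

Let C be the CIF value. C = EXW price + pre-shipment costs + freight + 1.01% × C
C − 1.01% × C = 106611.75 + 1156.46 + 112.24 + 734.24 + 6916.56
0.9899 × C = 115531.25
C = 115531.25 / 0.9899 = 116710.02
Insurance premium = 1.01% × 116710.02 = 1178.77
Import duty = 116710.02 × 23% = 26843.30

CIF value: EUR 116710.02; import duty: EUR 26843.30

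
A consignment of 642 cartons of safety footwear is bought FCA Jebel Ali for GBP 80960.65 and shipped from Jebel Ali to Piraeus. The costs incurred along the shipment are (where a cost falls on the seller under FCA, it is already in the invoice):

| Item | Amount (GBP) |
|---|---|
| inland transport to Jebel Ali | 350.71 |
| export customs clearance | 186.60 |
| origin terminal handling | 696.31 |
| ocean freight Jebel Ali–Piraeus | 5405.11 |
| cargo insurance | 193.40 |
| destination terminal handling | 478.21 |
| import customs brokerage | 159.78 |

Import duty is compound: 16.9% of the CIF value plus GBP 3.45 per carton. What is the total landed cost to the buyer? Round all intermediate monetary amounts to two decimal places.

Total landed cost: GBP 104854.53

FCA: the seller delivers export-cleared goods to the carrier; the buyer bears costs from that point.
Already in the invoice (seller's account under FCA): inland to port, export clearance — exclude.
CIF value = FCA price + origin terminal + freight + insurance = 80960.65 + 696.31 + 5405.11 + 193.40 = 87255.47
Ad valorem component: 87255.47 × 16.9% = 14746.17
Specific component: 642 × 3.45 = 2214.90
Import duty = 14746.17 + 2214.90 = 16961.07
Buyer bears: origin terminal 696.31 + freight 5405.11 + insurance 193.40 + destination terminal 478.21 + brokerage 159.78 + duty 16961.07 = 23893.88
Landed cost = invoice 80960.65 + 23893.88 = 104854.53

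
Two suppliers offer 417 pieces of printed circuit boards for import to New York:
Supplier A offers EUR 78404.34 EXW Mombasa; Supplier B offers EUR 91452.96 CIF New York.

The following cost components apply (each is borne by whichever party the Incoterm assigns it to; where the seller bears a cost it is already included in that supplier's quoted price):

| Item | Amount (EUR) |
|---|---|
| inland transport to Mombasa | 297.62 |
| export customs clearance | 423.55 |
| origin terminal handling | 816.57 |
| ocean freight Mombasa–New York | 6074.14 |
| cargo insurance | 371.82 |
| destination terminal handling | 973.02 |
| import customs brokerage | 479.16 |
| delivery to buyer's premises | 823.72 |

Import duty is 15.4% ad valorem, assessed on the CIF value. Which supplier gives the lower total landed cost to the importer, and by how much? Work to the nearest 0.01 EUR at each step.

Supplier A is cheaper by EUR 5844.92

Supplier A (EXW):
CIF value = EXW price + inland to port + export clearance + origin terminal + freight + insurance = 78404.34 + 297.62 + 423.55 + 816.57 + 6074.14 + 371.82 = 86388.04
Import duty = 86388.04 × 15.4% = 13303.76
Buyer bears (A): 297.62 + 423.55 + 816.57 + 6074.14 + 371.82 + 973.02 + 479.16 + 823.72 = 10259.60
Landed cost (A) = invoice 78404.34 + 10259.60 + duty 13303.76 = 101967.70
Supplier B (CIF):
The CIF price already equals the CIF value: 91452.96
Import duty = 91452.96 × 15.4% = 14083.76
Buyer bears (B): 973.02 + 479.16 + 823.72 = 2275.90
Landed cost (B) = invoice 91452.96 + 2275.90 + duty 14083.76 = 107812.62
Difference = |101967.70 − 107812.62| = 5844.92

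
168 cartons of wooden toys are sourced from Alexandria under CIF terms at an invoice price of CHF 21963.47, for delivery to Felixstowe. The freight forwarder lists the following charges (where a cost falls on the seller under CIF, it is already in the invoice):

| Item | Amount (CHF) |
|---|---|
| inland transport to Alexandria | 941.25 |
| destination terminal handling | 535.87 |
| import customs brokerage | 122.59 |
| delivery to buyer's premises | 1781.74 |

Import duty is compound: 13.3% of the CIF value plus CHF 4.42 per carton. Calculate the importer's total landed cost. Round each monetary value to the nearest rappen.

Total landed cost: CHF 28067.37

CIF: the seller pays costs through ocean freight and marine insurance to the destination port.
Already in the invoice (seller's account under CIF): inland to port — exclude.
The CIF price already equals the CIF value: 21963.47
Ad valorem component: 21963.47 × 13.3% = 2921.14
Specific component: 168 × 4.42 = 742.56
Import duty = 2921.14 + 742.56 = 3663.70
Buyer bears: destination terminal 535.87 + brokerage 122.59 + delivery 1781.74 + duty 3663.70 = 6103.90
Landed cost = invoice 21963.47 + 6103.90 = 28067.37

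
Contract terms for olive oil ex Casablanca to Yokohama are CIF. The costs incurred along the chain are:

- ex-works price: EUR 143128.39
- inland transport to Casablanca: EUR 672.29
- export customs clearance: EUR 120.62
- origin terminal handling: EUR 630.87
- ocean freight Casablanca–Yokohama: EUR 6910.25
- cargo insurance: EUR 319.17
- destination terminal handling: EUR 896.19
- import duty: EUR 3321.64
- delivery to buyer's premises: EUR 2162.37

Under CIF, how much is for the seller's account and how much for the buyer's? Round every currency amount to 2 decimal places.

CIF: the seller pays costs through ocean freight and marine insurance to the destination port.
Seller's account: goods 143128.39 + inland to port 672.29 + export clearance 120.62 + origin terminal 630.87 + freight 6910.25 + insurance 319.17 = 151781.59
Buyer's account: destination terminal 896.19 + duty 3321.64 + delivery 2162.37 = 6380.20

Seller: EUR 151781.59; buyer: EUR 6380.20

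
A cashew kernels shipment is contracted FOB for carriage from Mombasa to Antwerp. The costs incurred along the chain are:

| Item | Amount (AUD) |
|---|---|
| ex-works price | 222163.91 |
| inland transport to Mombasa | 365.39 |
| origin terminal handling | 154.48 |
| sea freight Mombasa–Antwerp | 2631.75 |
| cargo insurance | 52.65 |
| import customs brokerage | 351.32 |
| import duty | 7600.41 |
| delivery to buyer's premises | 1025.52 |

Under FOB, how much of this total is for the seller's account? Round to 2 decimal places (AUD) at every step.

FOB: the seller bears costs until goods are on board at the origin port; the buyer bears freight, insurance and all costs thereafter.
Seller's account: goods 222163.91 + inland to port 365.39 + origin terminal 154.48 = 222683.78
Buyer's account: freight 2631.75 + insurance 52.65 + brokerage 351.32 + duty 7600.41 + delivery 1025.52 = 11661.65

Seller's account: AUD 222683.78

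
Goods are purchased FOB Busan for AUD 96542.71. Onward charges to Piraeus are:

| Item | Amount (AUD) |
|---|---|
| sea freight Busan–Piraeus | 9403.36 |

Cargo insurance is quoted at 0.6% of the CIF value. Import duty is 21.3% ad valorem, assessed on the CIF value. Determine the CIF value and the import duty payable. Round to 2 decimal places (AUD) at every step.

CIF value: AUD 106585.58; import duty: AUD 22702.73

Let C be the CIF value. C = FOB price + freight + 0.6% × C
C − 0.6% × C = 96542.71 + 9403.36
0.994 × C = 105946.07
C = 105946.07 / 0.994 = 106585.58
Insurance premium = 0.6% × 106585.58 = 639.51
Import duty = 106585.58 × 21.3% = 22702.73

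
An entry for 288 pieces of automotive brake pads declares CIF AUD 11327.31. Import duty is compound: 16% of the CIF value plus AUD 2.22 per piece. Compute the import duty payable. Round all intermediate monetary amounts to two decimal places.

Import duty: AUD 2451.73

Ad valorem component: 11327.31 × 16% = 1812.37
Specific component: 288 × 2.22 = 639.36
Import duty = 1812.37 + 639.36 = 2451.73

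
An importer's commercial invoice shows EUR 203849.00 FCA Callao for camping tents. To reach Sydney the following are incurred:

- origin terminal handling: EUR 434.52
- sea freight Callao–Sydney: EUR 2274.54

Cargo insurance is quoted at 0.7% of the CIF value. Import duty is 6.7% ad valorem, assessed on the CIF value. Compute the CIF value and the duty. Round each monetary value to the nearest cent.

Let C be the CIF value. C = FCA price + pre-shipment costs + freight + 0.7% × C
C − 0.7% × C = 203849.00 + 434.52 + 2274.54
0.993 × C = 206558.06
C = 206558.06 / 0.993 = 208014.16
Insurance premium = 0.7% × 208014.16 = 1456.10
Import duty = 208014.16 × 6.7% = 13936.95

CIF value: EUR 208014.16; import duty: EUR 13936.95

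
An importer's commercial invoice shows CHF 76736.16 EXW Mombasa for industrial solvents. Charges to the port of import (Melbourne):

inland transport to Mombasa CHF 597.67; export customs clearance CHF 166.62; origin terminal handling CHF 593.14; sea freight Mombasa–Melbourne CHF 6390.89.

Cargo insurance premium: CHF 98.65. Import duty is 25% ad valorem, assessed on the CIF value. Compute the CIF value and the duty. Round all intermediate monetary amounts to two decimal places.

CIF = EXW price + pre-shipment costs + freight + insurance
CIF = 76736.16 + 597.67 + 166.62 + 593.14 + 6390.89 + 98.65 = 84583.13
Import duty = 84583.13 × 25% = 21145.78

CIF value: CHF 84583.13; import duty: CHF 21145.78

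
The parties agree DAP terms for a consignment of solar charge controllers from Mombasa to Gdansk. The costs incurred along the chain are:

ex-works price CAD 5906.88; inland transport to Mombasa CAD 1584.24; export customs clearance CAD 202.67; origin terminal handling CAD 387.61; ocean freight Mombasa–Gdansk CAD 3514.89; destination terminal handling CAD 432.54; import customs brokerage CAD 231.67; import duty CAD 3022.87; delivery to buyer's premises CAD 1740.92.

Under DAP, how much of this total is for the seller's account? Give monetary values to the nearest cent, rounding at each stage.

DAP: the seller bears all costs to the named destination except import duty and clearance.
Seller's account: goods 5906.88 + inland to port 1584.24 + export clearance 202.67 + origin terminal 387.61 + freight 3514.89 + destination terminal 432.54 + delivery 1740.92 = 13769.75
Buyer's account: brokerage 231.67 + duty 3022.87 = 3254.54

Seller's account: CAD 13769.75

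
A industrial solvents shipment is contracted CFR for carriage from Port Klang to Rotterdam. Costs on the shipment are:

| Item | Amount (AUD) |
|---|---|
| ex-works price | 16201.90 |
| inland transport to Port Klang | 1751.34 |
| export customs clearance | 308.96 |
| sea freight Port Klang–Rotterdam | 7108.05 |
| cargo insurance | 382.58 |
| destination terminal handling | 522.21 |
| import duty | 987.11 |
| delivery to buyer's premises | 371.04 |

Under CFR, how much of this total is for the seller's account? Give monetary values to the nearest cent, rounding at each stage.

Seller's account: AUD 25370.25

CFR: the seller pays costs through ocean freight to the destination port, but not insurance.
Seller's account: goods 16201.90 + inland to port 1751.34 + export clearance 308.96 + freight 7108.05 = 25370.25
Buyer's account: insurance 382.58 + destination terminal 522.21 + duty 987.11 + delivery 371.04 = 2262.94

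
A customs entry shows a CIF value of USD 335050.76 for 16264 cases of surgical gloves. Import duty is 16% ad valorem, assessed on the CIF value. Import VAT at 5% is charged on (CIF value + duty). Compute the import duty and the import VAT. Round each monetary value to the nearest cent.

Import duty = 335050.76 × 16% = 53608.12
VAT base = CIF + duty = 335050.76 + 53608.12 = 388658.88
Import VAT = 388658.88 × 5% = 19432.94

Import duty: USD 53608.12; import VAT: USD 19432.94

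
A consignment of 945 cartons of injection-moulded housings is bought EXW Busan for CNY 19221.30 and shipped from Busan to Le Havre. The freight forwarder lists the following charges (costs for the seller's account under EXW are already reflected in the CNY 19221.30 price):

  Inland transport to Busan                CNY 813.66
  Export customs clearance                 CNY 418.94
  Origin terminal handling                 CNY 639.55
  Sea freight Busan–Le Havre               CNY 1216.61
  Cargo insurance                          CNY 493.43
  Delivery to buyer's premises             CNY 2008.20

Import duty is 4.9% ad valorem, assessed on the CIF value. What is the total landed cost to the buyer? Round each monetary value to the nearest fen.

Total landed cost: CNY 25929.06

EXW: the seller makes goods available at their premises; the buyer bears all onward costs.
CIF value = EXW price + inland to port + export clearance + origin terminal + freight + insurance = 19221.30 + 813.66 + 418.94 + 639.55 + 1216.61 + 493.43 = 22803.49
Import duty = 22803.49 × 4.9% = 1117.37
Buyer bears: inland to port 813.66 + export clearance 418.94 + origin terminal 639.55 + freight 1216.61 + insurance 493.43 + delivery 2008.20 + duty 1117.37 = 6707.76
Landed cost = invoice 19221.30 + 6707.76 = 25929.06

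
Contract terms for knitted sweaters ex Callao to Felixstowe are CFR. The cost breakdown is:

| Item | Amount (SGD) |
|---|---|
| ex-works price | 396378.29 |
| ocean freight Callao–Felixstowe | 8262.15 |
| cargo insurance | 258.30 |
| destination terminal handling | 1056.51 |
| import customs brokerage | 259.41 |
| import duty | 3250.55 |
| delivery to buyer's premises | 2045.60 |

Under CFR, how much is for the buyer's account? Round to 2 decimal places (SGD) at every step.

Buyer's account: SGD 6870.37

CFR: the seller pays costs through ocean freight to the destination port, but not insurance.
Seller's account: goods 396378.29 + freight 8262.15 = 404640.44
Buyer's account: insurance 258.30 + destination terminal 1056.51 + brokerage 259.41 + duty 3250.55 + delivery 2045.60 = 6870.37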